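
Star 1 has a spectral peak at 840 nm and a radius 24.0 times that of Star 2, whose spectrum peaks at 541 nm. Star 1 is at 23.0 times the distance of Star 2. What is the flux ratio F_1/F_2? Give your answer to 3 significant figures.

0.187

Wien's law: T_1/T_2 = λ_2/λ_1 = 541/840 = 0.6440.
L_1/L_2 = (R_1/R_2)²(T_1/T_2)⁴ = (24.0)²(0.6440)⁴ = 99.10.
F_1/F_2 = (L_1/L_2)/(d_1/d_2)² = 99.10/(23.0)² = 0.1873.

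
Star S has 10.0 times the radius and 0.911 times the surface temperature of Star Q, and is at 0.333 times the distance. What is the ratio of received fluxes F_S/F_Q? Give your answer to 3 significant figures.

621

L_S/L_Q = (R_S/R_Q)²(T_S/T_Q)⁴ = (10.0)² × (0.911)⁴ = 68.88.
F_S/F_Q = (L_S/L_Q)/(d_S/d_Q)² = 68.88 / (0.333)² = 621.1.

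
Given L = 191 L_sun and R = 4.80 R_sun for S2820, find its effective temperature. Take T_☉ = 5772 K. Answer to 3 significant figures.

9.79×10^3 K

T/T_☉ = (L/L_☉)^(1/4) / (R/R_☉)^(1/2)
T = 5772 × (191)^(1/4) / √(4.80) = 5772 × 3.718 / 2.191 = 9794 K.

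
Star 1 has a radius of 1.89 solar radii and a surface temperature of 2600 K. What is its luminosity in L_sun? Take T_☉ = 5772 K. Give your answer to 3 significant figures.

0.147 L_sun

L/L_☉ = (R/R_☉)² (T/T_☉)⁴ = (1.89)² × (2600/5772)⁴
       = 3.572 × (0.4505)⁴ = 3.572 × 0.04117 = 0.1471.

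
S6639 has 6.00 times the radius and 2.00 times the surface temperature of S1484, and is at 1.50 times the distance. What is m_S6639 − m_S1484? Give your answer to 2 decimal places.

-6.02

L_S6639/L_S1484 = (6.00)²(2.00)⁴ = 576.0.
F_S6639/F_S1484 = (L_S6639/L_S1484)/(d_S6639/d_S1484)² = 576.0/2.250 = 256.0.
m_S6639 − m_S1484 = −2.5 log₁₀(256.0) = -6.02.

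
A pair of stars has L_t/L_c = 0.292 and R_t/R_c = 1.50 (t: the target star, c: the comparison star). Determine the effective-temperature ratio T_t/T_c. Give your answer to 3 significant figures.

L ∝ R²T⁴ gives T ∝ (L/R²)^(1/4), so
T_t/T_c = (0.292 / 1.50²)^(1/4) = (0.1298)^(1/4) = 0.6002.

0.600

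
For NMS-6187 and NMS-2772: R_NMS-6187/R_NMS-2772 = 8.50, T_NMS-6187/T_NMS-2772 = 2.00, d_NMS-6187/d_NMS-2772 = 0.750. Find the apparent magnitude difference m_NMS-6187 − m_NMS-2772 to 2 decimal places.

-8.28

L_NMS-6187/L_NMS-2772 = (8.50)²(2.00)⁴ = 1156.
F_NMS-6187/F_NMS-2772 = (L_NMS-6187/L_NMS-2772)/(d_NMS-6187/d_NMS-2772)² = 1156/0.5625 = 2055.
m_NMS-6187 − m_NMS-2772 = −2.5 log₁₀(2055) = -8.28.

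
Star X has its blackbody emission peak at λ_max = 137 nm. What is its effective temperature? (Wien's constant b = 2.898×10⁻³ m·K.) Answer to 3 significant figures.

T = b/λ_max = 2.898×10⁻³ / (137×10⁻⁹) = 2.115×10^4 K.

2.12×10^4 K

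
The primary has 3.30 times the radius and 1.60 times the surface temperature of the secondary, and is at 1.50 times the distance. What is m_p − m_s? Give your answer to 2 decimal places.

L_p/L_s = (3.30)²(1.60)⁴ = 71.37.
F_p/F_s = (L_p/L_s)/(d_p/d_s)² = 71.37/2.250 = 31.72.
m_p − m_s = −2.5 log₁₀(31.72) = -3.75.

-3.75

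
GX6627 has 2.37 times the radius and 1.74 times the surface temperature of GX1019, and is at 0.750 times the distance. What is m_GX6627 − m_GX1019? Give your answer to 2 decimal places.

-4.90

L_GX6627/L_GX1019 = (2.37)²(1.74)⁴ = 51.49.
F_GX6627/F_GX1019 = (L_GX6627/L_GX1019)/(d_GX6627/d_GX1019)² = 51.49/0.5625 = 91.53.
m_GX6627 − m_GX1019 = −2.5 log₁₀(91.53) = -4.90.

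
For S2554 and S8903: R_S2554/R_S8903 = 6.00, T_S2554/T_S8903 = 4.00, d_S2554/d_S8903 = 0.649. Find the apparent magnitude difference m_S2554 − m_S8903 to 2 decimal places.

L_S2554/L_S8903 = (6.00)²(4.00)⁴ = 9216.
F_S2554/F_S8903 = (L_S2554/L_S8903)/(d_S2554/d_S8903)² = 9216/0.4212 = 2.188×10^4.
m_S2554 − m_S8903 = −2.5 log₁₀(2.188×10^4) = -10.85.

-10.85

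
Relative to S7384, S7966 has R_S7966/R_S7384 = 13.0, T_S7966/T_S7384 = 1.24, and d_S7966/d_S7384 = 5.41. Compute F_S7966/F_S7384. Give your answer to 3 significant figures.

13.7

L_S7966/L_S7384 = (R_S7966/R_S7384)²(T_S7966/T_S7384)⁴ = (13.0)² × (1.24)⁴ = 399.6.
F_S7966/F_S7384 = (L_S7966/L_S7384)/(d_S7966/d_S7384)² = 399.6 / (5.41)² = 13.65.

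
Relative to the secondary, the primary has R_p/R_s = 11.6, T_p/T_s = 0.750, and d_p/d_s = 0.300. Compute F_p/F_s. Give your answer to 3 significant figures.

L_p/L_s = (R_p/R_s)²(T_p/T_s)⁴ = (11.6)² × (0.750)⁴ = 42.58.
F_p/F_s = (L_p/L_s)/(d_p/d_s)² = 42.58 / (0.300)² = 473.1.

473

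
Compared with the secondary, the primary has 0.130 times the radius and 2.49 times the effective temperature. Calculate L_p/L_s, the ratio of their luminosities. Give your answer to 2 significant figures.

0.65

From the Stefan–Boltzmann law, L ∝ R²T⁴, so
L_p/L_s = (R_p/R_s)² (T_p/T_s)⁴ = (0.130)² × (2.49)⁴ = 0.01690 × 38.44 = 0.6497.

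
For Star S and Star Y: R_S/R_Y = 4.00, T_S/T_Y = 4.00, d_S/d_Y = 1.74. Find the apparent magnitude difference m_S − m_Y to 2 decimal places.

-7.83

L_S/L_Y = (4.00)²(4.00)⁴ = 4096.
F_S/F_Y = (L_S/L_Y)/(d_S/d_Y)² = 4096/3.028 = 1353.
m_S − m_Y = −2.5 log₁₀(1353) = -7.83.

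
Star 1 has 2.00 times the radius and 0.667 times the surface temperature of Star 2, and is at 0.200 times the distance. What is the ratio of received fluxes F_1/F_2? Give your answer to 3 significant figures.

L_1/L_2 = (R_1/R_2)²(T_1/T_2)⁴ = (2.00)² × (0.667)⁴ = 0.7917.
F_1/F_2 = (L_1/L_2)/(d_1/d_2)² = 0.7917 / (0.200)² = 19.79.

19.8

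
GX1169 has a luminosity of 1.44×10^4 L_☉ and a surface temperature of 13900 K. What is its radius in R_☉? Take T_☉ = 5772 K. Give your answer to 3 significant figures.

R/R_☉ = √(L/L_☉) / (T/T_☉)² = √(1.44×10^4) / (2.408)²
       = 120.0 / 5.799 = 20.69.

20.7 R_☉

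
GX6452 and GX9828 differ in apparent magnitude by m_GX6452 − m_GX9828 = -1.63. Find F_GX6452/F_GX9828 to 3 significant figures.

F_GX6452/F_GX9828 = 10^(−(m_GX6452 − m_GX9828)/2.5) = 10^(1.63/2.5) = 10^0.652 = 4.487.

4.49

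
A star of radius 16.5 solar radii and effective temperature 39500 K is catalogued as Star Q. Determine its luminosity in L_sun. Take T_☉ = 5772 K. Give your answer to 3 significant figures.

L/L_☉ = (R/R_☉)² (T/T_☉)⁴ = (16.5)² × (39500/5772)⁴
       = 272.2 × (6.843)⁴ = 272.2 × 2193 = 5.971×10^5.

5.97×10^5 L_sun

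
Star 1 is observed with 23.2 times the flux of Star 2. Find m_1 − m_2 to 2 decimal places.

m_1 − m_2 = −2.5 log₁₀(F_1/F_2) = −2.5 log₁₀(23.2) = −2.5 × (1.365) = -3.414.

-3.41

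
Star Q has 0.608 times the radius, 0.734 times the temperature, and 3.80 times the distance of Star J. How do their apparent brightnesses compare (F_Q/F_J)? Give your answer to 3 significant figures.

0.00743

L_Q/L_J = (R_Q/R_J)²(T_Q/T_J)⁴ = (0.608)² × (0.734)⁴ = 0.1073.
F_Q/F_J = (L_Q/L_J)/(d_Q/d_J)² = 0.1073 / (3.80)² = 0.007431.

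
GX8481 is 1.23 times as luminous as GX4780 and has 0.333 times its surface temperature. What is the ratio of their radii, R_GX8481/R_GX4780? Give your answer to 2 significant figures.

L ∝ R²T⁴ gives R ∝ √L / T², so
R_GX8481/R_GX4780 = √(1.23) / (0.333)² = 1.109 / 0.1109 = 10.00.

10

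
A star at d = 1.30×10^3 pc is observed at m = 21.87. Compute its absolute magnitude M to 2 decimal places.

M = m − 5 log₁₀(d/10 pc) = 21.87 − 5 log₁₀(1.30×10^3/10)
  = 21.87 − 5 × 2.114 = 21.87 − 10.57 = 11.30.

11.30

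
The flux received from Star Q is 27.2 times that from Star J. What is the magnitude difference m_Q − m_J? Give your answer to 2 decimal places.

m_Q − m_J = −2.5 log₁₀(F_Q/F_J) = −2.5 log₁₀(27.2) = −2.5 × (1.435) = -3.586.

-3.59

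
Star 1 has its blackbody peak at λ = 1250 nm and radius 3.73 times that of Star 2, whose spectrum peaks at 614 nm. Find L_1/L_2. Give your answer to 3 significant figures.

Wien's law gives T ∝ 1/λ_max, so T_1/T_2 = λ_2/λ_1 = 614/1250 = 0.4912.
Then L ∝ R²T⁴ gives L_1/L_2 = (3.73)² × (0.4912)⁴ = 13.91 × 0.05821 = 0.8099.

0.810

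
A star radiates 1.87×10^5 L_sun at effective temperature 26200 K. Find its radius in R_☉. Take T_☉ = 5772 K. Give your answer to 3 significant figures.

R/R_☉ = √(L/L_☉) / (T/T_☉)² = √(1.87×10^5) / (4.539)²
       = 432.4 / 20.60 = 20.99.

21.0 R_☉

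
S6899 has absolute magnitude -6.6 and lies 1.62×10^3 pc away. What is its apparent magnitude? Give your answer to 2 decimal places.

4.45

m = M + 5 log₁₀(d/10 pc) = -6.6 + 5 log₁₀(1.62×10^3/10)
  = -6.6 + 5 × 2.210 = -6.6 + 11.05 = 4.45.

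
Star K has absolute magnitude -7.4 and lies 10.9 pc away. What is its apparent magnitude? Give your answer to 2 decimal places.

m = M + 5 log₁₀(d/10 pc) = -7.4 + 5 log₁₀(10.9/10)
  = -7.4 + 5 × 0.037 = -7.4 + 0.19 = -7.21.

-7.21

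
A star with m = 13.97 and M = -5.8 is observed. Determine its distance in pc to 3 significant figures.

8.99×10^4 pc

m − M = 5 log₁₀(d/10 pc)
13.97 − (-5.8) = 19.77 = 5 log₁₀(d/10)
d = 10 × 10^(19.77/5) = 10 × 10^3.954 = 8.995×10^4 pc.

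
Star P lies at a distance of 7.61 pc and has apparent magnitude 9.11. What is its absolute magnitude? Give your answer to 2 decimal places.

9.70

M = m − 5 log₁₀(d/10 pc) = 9.11 − 5 log₁₀(7.61/10)
  = 9.11 − 5 × -0.119 = 9.11 − -0.59 = 9.70.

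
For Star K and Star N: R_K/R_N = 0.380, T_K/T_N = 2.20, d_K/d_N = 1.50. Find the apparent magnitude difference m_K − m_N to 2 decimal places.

-0.44

L_K/L_N = (0.380)²(2.20)⁴ = 3.383.
F_K/F_N = (L_K/L_N)/(d_K/d_N)² = 3.383/2.250 = 1.503.
m_K − m_N = −2.5 log₁₀(1.503) = -0.44.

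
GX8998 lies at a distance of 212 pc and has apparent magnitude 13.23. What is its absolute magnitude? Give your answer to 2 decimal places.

M = m − 5 log₁₀(d/10 pc) = 13.23 − 5 log₁₀(212/10)
  = 13.23 − 5 × 1.326 = 13.23 − 6.63 = 6.60.

6.60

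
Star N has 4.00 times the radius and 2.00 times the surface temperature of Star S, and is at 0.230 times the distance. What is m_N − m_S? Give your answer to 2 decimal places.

L_N/L_S = (4.00)²(2.00)⁴ = 256.0.
F_N/F_S = (L_N/L_S)/(d_N/d_S)² = 256.0/0.05290 = 4839.
m_N − m_S = −2.5 log₁₀(4839) = -9.21.

-9.21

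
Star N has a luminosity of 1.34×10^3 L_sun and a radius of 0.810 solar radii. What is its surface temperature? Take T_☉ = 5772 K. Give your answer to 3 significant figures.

3.88×10^4 K

T/T_☉ = (L/L_☉)^(1/4) / (R/R_☉)^(1/2)
T = 5772 × (1.34×10^3)^(1/4) / √(0.810) = 5772 × 6.050 / 0.9000 = 3.880×10^4 K.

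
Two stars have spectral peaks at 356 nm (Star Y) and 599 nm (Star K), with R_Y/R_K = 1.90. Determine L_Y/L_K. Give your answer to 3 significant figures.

28.9

Wien's law gives T ∝ 1/λ_max, so T_Y/T_K = λ_K/λ_Y = 599/356 = 1.683.
Then L ∝ R²T⁴ gives L_Y/L_K = (1.90)² × (1.683)⁴ = 3.610 × 8.015 = 28.93.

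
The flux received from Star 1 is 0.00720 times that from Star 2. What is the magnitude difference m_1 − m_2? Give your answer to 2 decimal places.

m_1 − m_2 = −2.5 log₁₀(F_1/F_2) = −2.5 log₁₀(0.00720) = −2.5 × (-2.143) = 5.357.

5.36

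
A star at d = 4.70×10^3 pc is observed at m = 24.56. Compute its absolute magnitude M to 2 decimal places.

M = m − 5 log₁₀(d/10 pc) = 24.56 − 5 log₁₀(4.70×10^3/10)
  = 24.56 − 5 × 2.672 = 24.56 − 13.36 = 11.20.

11.20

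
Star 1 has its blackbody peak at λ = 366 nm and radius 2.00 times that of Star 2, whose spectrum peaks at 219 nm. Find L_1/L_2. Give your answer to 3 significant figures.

0.513

Wien's law gives T ∝ 1/λ_max, so T_1/T_2 = λ_2/λ_1 = 219/366 = 0.5984.
Then L ∝ R²T⁴ gives L_1/L_2 = (2.00)² × (0.5984)⁴ = 4.000 × 0.1282 = 0.5128.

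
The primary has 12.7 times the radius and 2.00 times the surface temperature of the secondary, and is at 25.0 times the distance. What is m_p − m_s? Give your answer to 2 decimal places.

L_p/L_s = (12.7)²(2.00)⁴ = 2581.
F_p/F_s = (L_p/L_s)/(d_p/d_s)² = 2581/625.0 = 4.129.
m_p − m_s = −2.5 log₁₀(4.129) = -1.54.

-1.54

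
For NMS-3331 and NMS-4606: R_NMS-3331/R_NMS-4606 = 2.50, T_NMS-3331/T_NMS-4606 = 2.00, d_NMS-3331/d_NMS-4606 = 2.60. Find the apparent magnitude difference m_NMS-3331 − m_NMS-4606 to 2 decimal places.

-2.93

L_NMS-3331/L_NMS-4606 = (2.50)²(2.00)⁴ = 100.0.
F_NMS-3331/F_NMS-4606 = (L_NMS-3331/L_NMS-4606)/(d_NMS-3331/d_NMS-4606)² = 100.0/6.760 = 14.79.
m_NMS-3331 − m_NMS-4606 = −2.5 log₁₀(14.79) = -2.93.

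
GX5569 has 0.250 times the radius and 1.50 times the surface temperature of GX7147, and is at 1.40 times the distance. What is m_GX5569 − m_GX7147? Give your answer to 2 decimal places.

L_GX5569/L_GX7147 = (0.250)²(1.50)⁴ = 0.3164.
F_GX5569/F_GX7147 = (L_GX5569/L_GX7147)/(d_GX5569/d_GX7147)² = 0.3164/1.960 = 0.1614.
m_GX5569 − m_GX7147 = −2.5 log₁₀(0.1614) = 1.98.

1.98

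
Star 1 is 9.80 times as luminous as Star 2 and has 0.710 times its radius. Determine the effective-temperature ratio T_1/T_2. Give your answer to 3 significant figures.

L ∝ R²T⁴ gives T ∝ (L/R²)^(1/4), so
T_1/T_2 = (9.80 / 0.710²)^(1/4) = (19.44)^(1/4) = 2.100.

2.10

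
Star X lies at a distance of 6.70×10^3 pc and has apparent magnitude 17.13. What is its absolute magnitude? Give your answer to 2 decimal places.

M = m − 5 log₁₀(d/10 pc) = 17.13 − 5 log₁₀(6.70×10^3/10)
  = 17.13 − 5 × 2.826 = 17.13 − 14.13 = 3.00.

3.00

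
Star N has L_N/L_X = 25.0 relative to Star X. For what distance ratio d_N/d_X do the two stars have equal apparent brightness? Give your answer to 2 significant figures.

Equal flux requires L_N/d_N² = L_X/d_X², so d_N/d_X = √(L_N/L_X)
= √(25.0) = 5.000.

5.0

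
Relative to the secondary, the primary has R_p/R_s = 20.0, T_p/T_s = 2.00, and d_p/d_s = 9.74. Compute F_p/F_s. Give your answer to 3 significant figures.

L_p/L_s = (R_p/R_s)²(T_p/T_s)⁴ = (20.0)² × (2.00)⁴ = 6400.
F_p/F_s = (L_p/L_s)/(d_p/d_s)² = 6400 / (9.74)² = 67.46.

67.5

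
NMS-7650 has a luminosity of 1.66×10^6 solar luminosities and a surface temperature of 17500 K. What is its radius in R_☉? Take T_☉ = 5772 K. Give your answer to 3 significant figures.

R/R_☉ = √(L/L_☉) / (T/T_☉)² = √(1.66×10^6) / (3.032)²
       = 1288 / 9.192 = 140.2.

140 R_☉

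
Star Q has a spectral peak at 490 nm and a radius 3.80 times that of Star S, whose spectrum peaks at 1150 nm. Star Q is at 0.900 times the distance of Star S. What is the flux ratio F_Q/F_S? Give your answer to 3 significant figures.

541

Wien's law: T_Q/T_S = λ_S/λ_Q = 1150/490 = 2.347.
L_Q/L_S = (R_Q/R_S)²(T_Q/T_S)⁴ = (3.80)²(2.347)⁴ = 438.1.
F_Q/F_S = (L_Q/L_S)/(d_Q/d_S)² = 438.1/(0.900)² = 540.9.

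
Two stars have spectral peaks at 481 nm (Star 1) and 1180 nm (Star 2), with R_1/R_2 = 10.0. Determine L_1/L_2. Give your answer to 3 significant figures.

3.62×10^3

Wien's law gives T ∝ 1/λ_max, so T_1/T_2 = λ_2/λ_1 = 1180/481 = 2.453.
Then L ∝ R²T⁴ gives L_1/L_2 = (10.0)² × (2.453)⁴ = 100.0 × 36.22 = 3622.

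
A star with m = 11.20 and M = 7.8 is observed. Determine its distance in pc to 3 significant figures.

47.9 pc

m − M = 5 log₁₀(d/10 pc)
11.20 − (7.8) = 3.40 = 5 log₁₀(d/10)
d = 10 × 10^(3.40/5) = 10 × 10^0.680 = 47.86 pc.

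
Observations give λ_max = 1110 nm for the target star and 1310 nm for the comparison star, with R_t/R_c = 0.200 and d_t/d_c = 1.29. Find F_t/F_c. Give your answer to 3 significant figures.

Wien's law: T_t/T_c = λ_c/λ_t = 1310/1110 = 1.180.
L_t/L_c = (R_t/R_c)²(T_t/T_c)⁴ = (0.200)²(1.180)⁴ = 0.07760.
F_t/F_c = (L_t/L_c)/(d_t/d_c)² = 0.07760/(1.29)² = 0.04663.

0.0466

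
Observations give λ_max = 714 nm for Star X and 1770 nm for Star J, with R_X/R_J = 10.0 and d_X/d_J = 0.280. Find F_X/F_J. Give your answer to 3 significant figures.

Wien's law: T_X/T_J = λ_J/λ_X = 1770/714 = 2.479.
L_X/L_J = (R_X/R_J)²(T_X/T_J)⁴ = (10.0)²(2.479)⁴ = 3777.
F_X/F_J = (L_X/L_J)/(d_X/d_J)² = 3777/(0.280)² = 4.817×10^4.

4.82×10^4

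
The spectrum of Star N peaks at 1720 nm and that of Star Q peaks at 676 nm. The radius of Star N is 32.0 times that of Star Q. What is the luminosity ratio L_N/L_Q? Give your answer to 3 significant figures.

Wien's law gives T ∝ 1/λ_max, so T_N/T_Q = λ_Q/λ_N = 676/1720 = 0.3930.
Then L ∝ R²T⁴ gives L_N/L_Q = (32.0)² × (0.3930)⁴ = 1024 × 0.02386 = 24.43.

24.4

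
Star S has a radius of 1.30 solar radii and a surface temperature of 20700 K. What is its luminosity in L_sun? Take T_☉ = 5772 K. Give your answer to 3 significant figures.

L/L_☉ = (R/R_☉)² (T/T_☉)⁴ = (1.30)² × (20700/5772)⁴
       = 1.690 × (3.586)⁴ = 1.690 × 165.4 = 279.6.

280 L_sun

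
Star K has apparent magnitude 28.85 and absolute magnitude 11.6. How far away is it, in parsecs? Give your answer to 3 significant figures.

2.82×10^4 pc

m − M = 5 log₁₀(d/10 pc)
28.85 − (11.6) = 17.25 = 5 log₁₀(d/10)
d = 10 × 10^(17.25/5) = 10 × 10^3.450 = 2.818×10^4 pc.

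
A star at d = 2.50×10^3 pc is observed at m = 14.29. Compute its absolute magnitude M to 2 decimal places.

M = m − 5 log₁₀(d/10 pc) = 14.29 − 5 log₁₀(2.50×10^3/10)
  = 14.29 − 5 × 2.398 = 14.29 − 11.99 = 2.30.

2.30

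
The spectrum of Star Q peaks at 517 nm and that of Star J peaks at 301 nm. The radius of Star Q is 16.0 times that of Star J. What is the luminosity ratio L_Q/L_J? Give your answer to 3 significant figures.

Wien's law gives T ∝ 1/λ_max, so T_Q/T_J = λ_J/λ_Q = 301/517 = 0.5822.
Then L ∝ R²T⁴ gives L_Q/L_J = (16.0)² × (0.5822)⁴ = 256.0 × 0.1149 = 29.41.

29.4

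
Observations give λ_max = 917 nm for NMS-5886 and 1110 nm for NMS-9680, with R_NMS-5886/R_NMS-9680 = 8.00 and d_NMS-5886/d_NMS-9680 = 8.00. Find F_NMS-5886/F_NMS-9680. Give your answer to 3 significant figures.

Wien's law: T_NMS-5886/T_NMS-9680 = λ_NMS-9680/λ_NMS-5886 = 1110/917 = 1.210.
L_NMS-5886/L_NMS-9680 = (R_NMS-5886/R_NMS-9680)²(T_NMS-5886/T_NMS-9680)⁴ = (8.00)²(1.210)⁴ = 137.4.
F_NMS-5886/F_NMS-9680 = (L_NMS-5886/L_NMS-9680)/(d_NMS-5886/d_NMS-9680)² = 137.4/(8.00)² = 2.147.

2.15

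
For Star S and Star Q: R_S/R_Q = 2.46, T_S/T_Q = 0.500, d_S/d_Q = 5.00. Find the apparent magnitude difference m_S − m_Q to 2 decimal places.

4.55

L_S/L_Q = (2.46)²(0.500)⁴ = 0.3782.
F_S/F_Q = (L_S/L_Q)/(d_S/d_Q)² = 0.3782/25.00 = 0.01513.
m_S − m_Q = −2.5 log₁₀(0.01513) = 4.55.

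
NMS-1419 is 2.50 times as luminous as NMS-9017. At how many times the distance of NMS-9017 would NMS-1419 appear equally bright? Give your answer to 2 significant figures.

1.6

Equal flux requires L_NMS-1419/d_NMS-1419² = L_NMS-9017/d_NMS-9017², so d_NMS-1419/d_NMS-9017 = √(L_NMS-1419/L_NMS-9017)
= √(2.50) = 1.581.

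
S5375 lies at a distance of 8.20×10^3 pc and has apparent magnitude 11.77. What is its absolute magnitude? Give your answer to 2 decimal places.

M = m − 5 log₁₀(d/10 pc) = 11.77 − 5 log₁₀(8.20×10^3/10)
  = 11.77 − 5 × 2.914 = 11.77 − 14.57 = -2.80.

-2.80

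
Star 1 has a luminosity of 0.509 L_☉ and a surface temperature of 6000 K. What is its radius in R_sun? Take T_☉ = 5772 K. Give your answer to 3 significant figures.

0.660 R_sun

R/R_☉ = √(L/L_☉) / (T/T_☉)² = √(0.509) / (1.040)²
       = 0.7134 / 1.081 = 0.6603.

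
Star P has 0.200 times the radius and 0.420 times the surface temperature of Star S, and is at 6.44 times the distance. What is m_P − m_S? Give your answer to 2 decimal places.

11.31

L_P/L_S = (0.200)²(0.420)⁴ = 0.001245.
F_P/F_S = (L_P/L_S)/(d_P/d_S)² = 0.001245/41.47 = 3.001×10^-5.
m_P − m_S = −2.5 log₁₀(3.001×10^-5) = 11.31.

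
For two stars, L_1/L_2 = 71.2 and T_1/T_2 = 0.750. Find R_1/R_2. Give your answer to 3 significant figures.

15.0

L ∝ R²T⁴ gives R ∝ √L / T², so
R_1/R_2 = √(71.2) / (0.750)² = 8.438 / 0.5625 = 15.00.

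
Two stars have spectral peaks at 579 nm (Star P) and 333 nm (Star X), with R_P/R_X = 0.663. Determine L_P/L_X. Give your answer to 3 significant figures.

0.0481

Wien's law gives T ∝ 1/λ_max, so T_P/T_X = λ_X/λ_P = 333/579 = 0.5751.
Then L ∝ R²T⁴ gives L_P/L_X = (0.663)² × (0.5751)⁴ = 0.4396 × 0.1094 = 0.04809.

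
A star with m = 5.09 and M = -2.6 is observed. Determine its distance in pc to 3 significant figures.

m − M = 5 log₁₀(d/10 pc)
5.09 − (-2.6) = 7.69 = 5 log₁₀(d/10)
d = 10 × 10^(7.69/5) = 10 × 10^1.538 = 345.1 pc.

345 pc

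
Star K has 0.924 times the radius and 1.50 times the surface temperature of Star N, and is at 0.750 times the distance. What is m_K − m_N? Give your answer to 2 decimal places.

-2.21

L_K/L_N = (0.924)²(1.50)⁴ = 4.322.
F_K/F_N = (L_K/L_N)/(d_K/d_N)² = 4.322/0.5625 = 7.684.
m_K − m_N = −2.5 log₁₀(7.684) = -2.21.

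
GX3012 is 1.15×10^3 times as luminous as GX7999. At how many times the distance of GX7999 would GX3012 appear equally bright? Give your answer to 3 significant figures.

Equal flux requires L_GX3012/d_GX3012² = L_GX7999/d_GX7999², so d_GX3012/d_GX7999 = √(L_GX3012/L_GX7999)
= √(1.15×10^3) = 33.91.

33.9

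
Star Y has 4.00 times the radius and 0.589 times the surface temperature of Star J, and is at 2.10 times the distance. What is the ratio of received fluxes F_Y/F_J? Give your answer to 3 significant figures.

0.437

L_Y/L_J = (R_Y/R_J)²(T_Y/T_J)⁴ = (4.00)² × (0.589)⁴ = 1.926.
F_Y/F_J = (L_Y/L_J)/(d_Y/d_J)² = 1.926 / (2.10)² = 0.4367.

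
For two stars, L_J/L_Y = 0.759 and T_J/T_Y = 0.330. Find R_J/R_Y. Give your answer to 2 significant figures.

L ∝ R²T⁴ gives R ∝ √L / T², so
R_J/R_Y = √(0.759) / (0.330)² = 0.8712 / 0.1089 = 8.000.

8.0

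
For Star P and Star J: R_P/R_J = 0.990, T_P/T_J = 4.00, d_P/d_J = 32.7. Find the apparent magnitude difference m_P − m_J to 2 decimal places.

L_P/L_J = (0.990)²(4.00)⁴ = 250.9.
F_P/F_J = (L_P/L_J)/(d_P/d_J)² = 250.9/1069 = 0.2346.
m_P − m_J = −2.5 log₁₀(0.2346) = 1.57.

1.57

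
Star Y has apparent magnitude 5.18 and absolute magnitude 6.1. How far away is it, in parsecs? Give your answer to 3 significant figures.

m − M = 5 log₁₀(d/10 pc)
5.18 − (6.1) = -0.92 = 5 log₁₀(d/10)
d = 10 × 10^(-0.92/5) = 10 × 10^-0.184 = 6.546 pc.

6.55 pc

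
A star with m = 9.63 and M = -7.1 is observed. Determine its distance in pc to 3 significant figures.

m − M = 5 log₁₀(d/10 pc)
9.63 − (-7.1) = 16.73 = 5 log₁₀(d/10)
d = 10 × 10^(16.73/5) = 10 × 10^3.346 = 2.218×10^4 pc.

2.22×10^4 pc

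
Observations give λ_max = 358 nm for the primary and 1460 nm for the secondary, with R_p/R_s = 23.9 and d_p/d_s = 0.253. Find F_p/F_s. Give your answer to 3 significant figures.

Wien's law: T_p/T_s = λ_s/λ_p = 1460/358 = 4.078.
L_p/L_s = (R_p/R_s)²(T_p/T_s)⁴ = (23.9)²(4.078)⁴ = 1.580×10^5.
F_p/F_s = (L_p/L_s)/(d_p/d_s)² = 1.580×10^5/(0.253)² = 2.469×10^6.

2.47×10^6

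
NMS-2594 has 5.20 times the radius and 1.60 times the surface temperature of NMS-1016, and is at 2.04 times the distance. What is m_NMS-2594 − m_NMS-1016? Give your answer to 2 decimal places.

L_NMS-2594/L_NMS-1016 = (5.20)²(1.60)⁴ = 177.2.
F_NMS-2594/F_NMS-1016 = (L_NMS-2594/L_NMS-1016)/(d_NMS-2594/d_NMS-1016)² = 177.2/4.162 = 42.58.
m_NMS-2594 − m_NMS-1016 = −2.5 log₁₀(42.58) = -4.07.

-4.07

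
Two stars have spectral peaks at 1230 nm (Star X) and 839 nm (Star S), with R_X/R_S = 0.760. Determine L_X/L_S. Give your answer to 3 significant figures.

Wien's law gives T ∝ 1/λ_max, so T_X/T_S = λ_S/λ_X = 839/1230 = 0.6821.
Then L ∝ R²T⁴ gives L_X/L_S = (0.760)² × (0.6821)⁴ = 0.5776 × 0.2165 = 0.1250.

0.125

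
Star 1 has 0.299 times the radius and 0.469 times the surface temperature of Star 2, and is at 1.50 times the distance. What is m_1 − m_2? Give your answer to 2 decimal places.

6.79

L_1/L_2 = (0.299)²(0.469)⁴ = 0.004325.
F_1/F_2 = (L_1/L_2)/(d_1/d_2)² = 0.004325/2.250 = 0.001922.
m_1 − m_2 = −2.5 log₁₀(0.001922) = 6.79.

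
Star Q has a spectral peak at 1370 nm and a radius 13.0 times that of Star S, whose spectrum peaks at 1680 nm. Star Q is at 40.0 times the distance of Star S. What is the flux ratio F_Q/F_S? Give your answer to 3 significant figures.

0.239

Wien's law: T_Q/T_S = λ_S/λ_Q = 1680/1370 = 1.226.
L_Q/L_S = (R_Q/R_S)²(T_Q/T_S)⁴ = (13.0)²(1.226)⁴ = 382.2.
F_Q/F_S = (L_Q/L_S)/(d_Q/d_S)² = 382.2/(40.0)² = 0.2388.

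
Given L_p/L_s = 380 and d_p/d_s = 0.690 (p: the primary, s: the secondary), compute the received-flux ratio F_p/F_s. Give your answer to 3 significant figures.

798

F = L/(4πd²), so F_p/F_s = (L_p/L_s) / (d_p/d_s)²
= 380 / (0.690)² = 380 / 0.4761 = 798.2.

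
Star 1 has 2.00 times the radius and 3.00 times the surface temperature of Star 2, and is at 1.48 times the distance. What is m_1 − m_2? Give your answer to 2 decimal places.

-5.43

L_1/L_2 = (2.00)²(3.00)⁴ = 324.0.
F_1/F_2 = (L_1/L_2)/(d_1/d_2)² = 324.0/2.190 = 147.9.
m_1 − m_2 = −2.5 log₁₀(147.9) = -5.43.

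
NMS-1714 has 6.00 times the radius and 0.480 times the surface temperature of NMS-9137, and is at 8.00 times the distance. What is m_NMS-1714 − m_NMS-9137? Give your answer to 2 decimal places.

3.81

L_NMS-1714/L_NMS-9137 = (6.00)²(0.480)⁴ = 1.911.
F_NMS-1714/F_NMS-9137 = (L_NMS-1714/L_NMS-9137)/(d_NMS-1714/d_NMS-9137)² = 1.911/64.00 = 0.02986.
m_NMS-1714 − m_NMS-9137 = −2.5 log₁₀(0.02986) = 3.81.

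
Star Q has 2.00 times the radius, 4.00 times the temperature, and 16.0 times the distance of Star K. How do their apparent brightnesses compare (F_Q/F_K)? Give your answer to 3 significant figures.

L_Q/L_K = (R_Q/R_K)²(T_Q/T_K)⁴ = (2.00)² × (4.00)⁴ = 1024.
F_Q/F_K = (L_Q/L_K)/(d_Q/d_K)² = 1024 / (16.0)² = 4.000.

4.00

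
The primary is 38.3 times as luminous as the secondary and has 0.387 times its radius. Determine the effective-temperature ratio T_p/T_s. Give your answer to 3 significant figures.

4.00

L ∝ R²T⁴ gives T ∝ (L/R²)^(1/4), so
T_p/T_s = (38.3 / 0.387²)^(1/4) = (255.7)^(1/4) = 3.999.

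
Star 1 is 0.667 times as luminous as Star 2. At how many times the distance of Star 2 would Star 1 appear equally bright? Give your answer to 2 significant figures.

0.82

Equal flux requires L_1/d_1² = L_2/d_2², so d_1/d_2 = √(L_1/L_2)
= √(0.667) = 0.8167.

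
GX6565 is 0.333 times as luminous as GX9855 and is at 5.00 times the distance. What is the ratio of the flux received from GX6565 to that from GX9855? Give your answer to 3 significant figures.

F = L/(4πd²), so F_GX6565/F_GX9855 = (L_GX6565/L_GX9855) / (d_GX6565/d_GX9855)²
= 0.333 / (5.00)² = 0.333 / 25.00 = 0.01332.

0.0133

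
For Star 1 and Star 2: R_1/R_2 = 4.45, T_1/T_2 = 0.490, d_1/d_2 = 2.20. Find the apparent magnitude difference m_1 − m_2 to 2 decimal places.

L_1/L_2 = (4.45)²(0.490)⁴ = 1.142.
F_1/F_2 = (L_1/L_2)/(d_1/d_2)² = 1.142/4.840 = 0.2359.
m_1 − m_2 = −2.5 log₁₀(0.2359) = 1.57.

1.57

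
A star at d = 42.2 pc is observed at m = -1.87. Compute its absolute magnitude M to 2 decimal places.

-5.00

M = m − 5 log₁₀(d/10 pc) = -1.87 − 5 log₁₀(42.2/10)
  = -1.87 − 5 × 0.625 = -1.87 − 3.13 = -5.00.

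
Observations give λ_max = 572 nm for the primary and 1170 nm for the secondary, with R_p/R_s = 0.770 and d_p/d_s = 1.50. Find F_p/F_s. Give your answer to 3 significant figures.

4.61

Wien's law: T_p/T_s = λ_s/λ_p = 1170/572 = 2.045.
L_p/L_s = (R_p/R_s)²(T_p/T_s)⁴ = (0.770)²(2.045)⁴ = 10.38.
F_p/F_s = (L_p/L_s)/(d_p/d_s)² = 10.38/(1.50)² = 4.613.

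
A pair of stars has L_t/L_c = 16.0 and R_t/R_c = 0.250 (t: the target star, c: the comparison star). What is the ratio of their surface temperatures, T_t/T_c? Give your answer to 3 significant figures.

L ∝ R²T⁴ gives T ∝ (L/R²)^(1/4), so
T_t/T_c = (16.0 / 0.250²)^(1/4) = (256.0)^(1/4) = 4.000.

4.00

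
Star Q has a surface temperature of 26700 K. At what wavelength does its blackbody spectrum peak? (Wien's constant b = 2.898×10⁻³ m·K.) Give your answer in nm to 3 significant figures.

λ_max = b/T = 2.898×10⁻³ / 26700 = 1.09×10^-7 m = 108.5 nm.

109 nm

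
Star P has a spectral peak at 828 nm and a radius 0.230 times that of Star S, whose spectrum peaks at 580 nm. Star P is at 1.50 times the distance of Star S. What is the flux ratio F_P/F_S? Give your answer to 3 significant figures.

0.00566

Wien's law: T_P/T_S = λ_S/λ_P = 580/828 = 0.7005.
L_P/L_S = (R_P/R_S)²(T_P/T_S)⁴ = (0.230)²(0.7005)⁴ = 0.01274.
F_P/F_S = (L_P/L_S)/(d_P/d_S)² = 0.01274/(1.50)² = 0.005661.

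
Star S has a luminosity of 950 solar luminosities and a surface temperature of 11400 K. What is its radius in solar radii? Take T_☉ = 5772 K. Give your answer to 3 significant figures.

R/R_☉ = √(L/L_☉) / (T/T_☉)² = √(950) / (1.975)²
       = 30.82 / 3.901 = 7.901.

7.90 solar radii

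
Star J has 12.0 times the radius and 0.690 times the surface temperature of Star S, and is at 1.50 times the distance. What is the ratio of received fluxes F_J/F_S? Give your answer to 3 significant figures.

14.5

L_J/L_S = (R_J/R_S)²(T_J/T_S)⁴ = (12.0)² × (0.690)⁴ = 32.64.
F_J/F_S = (L_J/L_S)/(d_J/d_S)² = 32.64 / (1.50)² = 14.51.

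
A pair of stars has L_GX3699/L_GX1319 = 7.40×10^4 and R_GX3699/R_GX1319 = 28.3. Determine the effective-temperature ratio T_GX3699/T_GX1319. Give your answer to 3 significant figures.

L ∝ R²T⁴ gives T ∝ (L/R²)^(1/4), so
T_GX3699/T_GX1319 = (7.40×10^4 / 28.3²)^(1/4) = (92.40)^(1/4) = 3.100.

3.10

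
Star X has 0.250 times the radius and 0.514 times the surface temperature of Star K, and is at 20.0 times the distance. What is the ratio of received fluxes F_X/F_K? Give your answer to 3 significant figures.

L_X/L_K = (R_X/R_K)²(T_X/T_K)⁴ = (0.250)² × (0.514)⁴ = 0.004362.
F_X/F_K = (L_X/L_K)/(d_X/d_K)² = 0.004362 / (20.0)² = 1.091×10^-5.

1.09×10^-5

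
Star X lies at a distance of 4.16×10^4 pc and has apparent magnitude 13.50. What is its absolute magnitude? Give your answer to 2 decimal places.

M = m − 5 log₁₀(d/10 pc) = 13.50 − 5 log₁₀(4.16×10^4/10)
  = 13.50 − 5 × 3.619 = 13.50 − 18.10 = -4.60.

-4.60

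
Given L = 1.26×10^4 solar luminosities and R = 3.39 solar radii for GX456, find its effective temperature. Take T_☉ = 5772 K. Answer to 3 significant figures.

T/T_☉ = (L/L_☉)^(1/4) / (R/R_☉)^(1/2)
T = 5772 × (1.26×10^4)^(1/4) / √(3.39) = 5772 × 10.59 / 1.841 = 3.321×10^4 K.

3.32×10^4 K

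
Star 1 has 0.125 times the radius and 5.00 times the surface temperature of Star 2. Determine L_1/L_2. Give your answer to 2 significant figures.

9.8

From the Stefan–Boltzmann law, L ∝ R²T⁴, so
L_1/L_2 = (R_1/R_2)² (T_1/T_2)⁴ = (0.125)² × (5.00)⁴ = 0.01562 × 625.0 = 9.766.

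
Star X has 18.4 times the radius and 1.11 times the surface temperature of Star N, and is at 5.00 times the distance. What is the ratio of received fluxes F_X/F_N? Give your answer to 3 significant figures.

20.6

L_X/L_N = (R_X/R_N)²(T_X/T_N)⁴ = (18.4)² × (1.11)⁴ = 514.0.
F_X/F_N = (L_X/L_N)/(d_X/d_N)² = 514.0 / (5.00)² = 20.56.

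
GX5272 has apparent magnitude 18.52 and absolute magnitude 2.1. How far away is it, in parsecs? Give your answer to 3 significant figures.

m − M = 5 log₁₀(d/10 pc)
18.52 − (2.1) = 16.42 = 5 log₁₀(d/10)
d = 10 × 10^(16.42/5) = 10 × 10^3.284 = 1.923×10^4 pc.

1.92×10^4 pc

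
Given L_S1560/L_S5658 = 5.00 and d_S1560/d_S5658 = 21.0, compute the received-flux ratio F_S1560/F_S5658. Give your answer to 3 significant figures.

0.0113

F = L/(4πd²), so F_S1560/F_S5658 = (L_S1560/L_S5658) / (d_S1560/d_S5658)²
= 5.00 / (21.0)² = 5.00 / 441.0 = 0.01134.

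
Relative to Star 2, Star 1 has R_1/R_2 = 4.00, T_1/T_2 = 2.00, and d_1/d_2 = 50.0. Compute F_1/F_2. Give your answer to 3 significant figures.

L_1/L_2 = (R_1/R_2)²(T_1/T_2)⁴ = (4.00)² × (2.00)⁴ = 256.0.
F_1/F_2 = (L_1/L_2)/(d_1/d_2)² = 256.0 / (50.0)² = 0.1024.

0.102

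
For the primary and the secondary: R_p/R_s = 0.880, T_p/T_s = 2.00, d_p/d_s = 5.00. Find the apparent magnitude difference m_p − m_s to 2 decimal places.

0.76

L_p/L_s = (0.880)²(2.00)⁴ = 12.39.
F_p/F_s = (L_p/L_s)/(d_p/d_s)² = 12.39/25.00 = 0.4956.
m_p − m_s = −2.5 log₁₀(0.4956) = 0.76.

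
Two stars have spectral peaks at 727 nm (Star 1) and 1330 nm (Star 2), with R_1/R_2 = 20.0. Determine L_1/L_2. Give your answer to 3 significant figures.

Wien's law gives T ∝ 1/λ_max, so T_1/T_2 = λ_2/λ_1 = 1330/727 = 1.829.
Then L ∝ R²T⁴ gives L_1/L_2 = (20.0)² × (1.829)⁴ = 400.0 × 11.20 = 4481.

4.48×10^3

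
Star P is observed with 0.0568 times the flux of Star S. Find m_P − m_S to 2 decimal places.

m_P − m_S = −2.5 log₁₀(F_P/F_S) = −2.5 log₁₀(0.0568) = −2.5 × (-1.246) = 3.114.

3.11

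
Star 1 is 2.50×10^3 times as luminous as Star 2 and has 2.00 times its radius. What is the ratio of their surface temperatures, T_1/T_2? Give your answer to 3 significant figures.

5.00

L ∝ R²T⁴ gives T ∝ (L/R²)^(1/4), so
T_1/T_2 = (2.50×10^3 / 2.00²)^(1/4) = (625.0)^(1/4) = 5.000.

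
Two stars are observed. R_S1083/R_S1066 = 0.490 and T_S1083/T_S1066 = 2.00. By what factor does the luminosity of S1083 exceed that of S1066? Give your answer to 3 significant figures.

From the Stefan–Boltzmann law, L ∝ R²T⁴, so
L_S1083/L_S1066 = (R_S1083/R_S1066)² (T_S1083/T_S1066)⁴ = (0.490)² × (2.00)⁴ = 0.2401 × 16.00 = 3.842.

3.84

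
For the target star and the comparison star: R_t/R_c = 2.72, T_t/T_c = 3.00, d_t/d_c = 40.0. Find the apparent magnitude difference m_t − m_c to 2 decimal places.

L_t/L_c = (2.72)²(3.00)⁴ = 599.3.
F_t/F_c = (L_t/L_c)/(d_t/d_c)² = 599.3/1600 = 0.3745.
m_t − m_c = −2.5 log₁₀(0.3745) = 1.07.

1.07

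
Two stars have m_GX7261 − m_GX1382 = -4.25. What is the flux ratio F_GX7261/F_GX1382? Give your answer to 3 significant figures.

50.1

F_GX7261/F_GX1382 = 10^(−(m_GX7261 − m_GX1382)/2.5) = 10^(4.25/2.5) = 10^1.700 = 50.12.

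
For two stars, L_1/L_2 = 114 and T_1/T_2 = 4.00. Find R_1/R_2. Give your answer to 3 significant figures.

0.667

L ∝ R²T⁴ gives R ∝ √L / T², so
R_1/R_2 = √(114) / (4.00)² = 10.68 / 16.00 = 0.6673.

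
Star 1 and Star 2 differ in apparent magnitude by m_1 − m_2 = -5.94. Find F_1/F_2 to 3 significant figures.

F_1/F_2 = 10^(−(m_1 − m_2)/2.5) = 10^(5.94/2.5) = 10^2.376 = 237.7.

238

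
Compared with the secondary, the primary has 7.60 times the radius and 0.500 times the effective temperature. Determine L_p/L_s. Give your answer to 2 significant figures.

3.6

From the Stefan–Boltzmann law, L ∝ R²T⁴, so
L_p/L_s = (R_p/R_s)² (T_p/T_s)⁴ = (7.60)² × (0.500)⁴ = 57.76 × 0.06250 = 3.610.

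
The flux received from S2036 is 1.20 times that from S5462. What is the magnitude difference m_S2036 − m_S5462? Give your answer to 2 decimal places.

-0.20

m_S2036 − m_S5462 = −2.5 log₁₀(F_S2036/F_S5462) = −2.5 log₁₀(1.20) = −2.5 × (0.079) = -0.198.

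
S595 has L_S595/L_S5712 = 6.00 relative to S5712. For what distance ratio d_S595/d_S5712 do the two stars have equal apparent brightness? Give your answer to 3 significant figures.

Equal flux requires L_S595/d_S595² = L_S5712/d_S5712², so d_S595/d_S5712 = √(L_S595/L_S5712)
= √(6.00) = 2.449.

2.45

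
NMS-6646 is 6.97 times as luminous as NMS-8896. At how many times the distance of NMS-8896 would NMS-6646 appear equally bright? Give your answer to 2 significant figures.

2.6

Equal flux requires L_NMS-6646/d_NMS-6646² = L_NMS-8896/d_NMS-8896², so d_NMS-6646/d_NMS-8896 = √(L_NMS-6646/L_NMS-8896)
= √(6.97) = 2.640.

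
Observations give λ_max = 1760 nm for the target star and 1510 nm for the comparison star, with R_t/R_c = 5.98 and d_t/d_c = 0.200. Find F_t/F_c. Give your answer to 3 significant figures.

484

Wien's law: T_t/T_c = λ_c/λ_t = 1510/1760 = 0.8580.
L_t/L_c = (R_t/R_c)²(T_t/T_c)⁴ = (5.98)²(0.8580)⁴ = 19.38.
F_t/F_c = (L_t/L_c)/(d_t/d_c)² = 19.38/(0.200)² = 484.4.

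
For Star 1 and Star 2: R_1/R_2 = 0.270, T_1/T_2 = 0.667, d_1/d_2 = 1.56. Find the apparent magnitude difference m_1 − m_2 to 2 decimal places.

L_1/L_2 = (0.270)²(0.667)⁴ = 0.01443.
F_1/F_2 = (L_1/L_2)/(d_1/d_2)² = 0.01443/2.434 = 0.005929.
m_1 − m_2 = −2.5 log₁₀(0.005929) = 5.57.

5.57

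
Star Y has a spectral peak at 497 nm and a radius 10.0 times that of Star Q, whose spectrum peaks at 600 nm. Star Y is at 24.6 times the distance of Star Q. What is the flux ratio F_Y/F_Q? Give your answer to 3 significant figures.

0.351

Wien's law: T_Y/T_Q = λ_Q/λ_Y = 600/497 = 1.207.
L_Y/L_Q = (R_Y/R_Q)²(T_Y/T_Q)⁴ = (10.0)²(1.207)⁴ = 212.4.
F_Y/F_Q = (L_Y/L_Q)/(d_Y/d_Q)² = 212.4/(24.6)² = 0.3510.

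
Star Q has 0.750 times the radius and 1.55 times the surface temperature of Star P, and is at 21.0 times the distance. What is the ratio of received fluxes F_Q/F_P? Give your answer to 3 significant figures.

0.00736

L_Q/L_P = (R_Q/R_P)²(T_Q/T_P)⁴ = (0.750)² × (1.55)⁴ = 3.247.
F_Q/F_P = (L_Q/L_P)/(d_Q/d_P)² = 3.247 / (21.0)² = 0.007362.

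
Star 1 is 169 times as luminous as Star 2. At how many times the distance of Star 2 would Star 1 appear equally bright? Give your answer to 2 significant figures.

13

Equal flux requires L_1/d_1² = L_2/d_2², so d_1/d_2 = √(L_1/L_2)
= √(169) = 13.00.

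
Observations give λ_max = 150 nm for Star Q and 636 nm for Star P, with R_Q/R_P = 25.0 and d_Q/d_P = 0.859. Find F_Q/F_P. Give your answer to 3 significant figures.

2.74×10^5

Wien's law: T_Q/T_P = λ_P/λ_Q = 636/150 = 4.240.
L_Q/L_P = (R_Q/R_P)²(T_Q/T_P)⁴ = (25.0)²(4.240)⁴ = 2.020×10^5.
F_Q/F_P = (L_Q/L_P)/(d_Q/d_P)² = 2.020×10^5/(0.859)² = 2.738×10^5.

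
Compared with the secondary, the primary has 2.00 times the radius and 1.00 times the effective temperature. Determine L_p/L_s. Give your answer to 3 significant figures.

4.00

From the Stefan–Boltzmann law, L ∝ R²T⁴, so
L_p/L_s = (R_p/R_s)² (T_p/T_s)⁴ = (2.00)² × (1.00)⁴ = 4.000 × 1.000 = 4.000.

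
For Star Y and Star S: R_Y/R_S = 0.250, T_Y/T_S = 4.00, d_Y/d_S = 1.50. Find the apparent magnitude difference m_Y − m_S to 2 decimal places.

-2.13

L_Y/L_S = (0.250)²(4.00)⁴ = 16.00.
F_Y/F_S = (L_Y/L_S)/(d_Y/d_S)² = 16.00/2.250 = 7.111.
m_Y − m_S = −2.5 log₁₀(7.111) = -2.13.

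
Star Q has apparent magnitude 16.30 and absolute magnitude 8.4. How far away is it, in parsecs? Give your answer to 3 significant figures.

m − M = 5 log₁₀(d/10 pc)
16.30 − (8.4) = 7.90 = 5 log₁₀(d/10)
d = 10 × 10^(7.90/5) = 10 × 10^1.580 = 380.2 pc.

380 pc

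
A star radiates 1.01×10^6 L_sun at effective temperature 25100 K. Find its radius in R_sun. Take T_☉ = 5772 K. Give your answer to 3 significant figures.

53.1 R_sun

R/R_☉ = √(L/L_☉) / (T/T_☉)² = √(1.01×10^6) / (4.349)²
       = 1005 / 18.91 = 53.15.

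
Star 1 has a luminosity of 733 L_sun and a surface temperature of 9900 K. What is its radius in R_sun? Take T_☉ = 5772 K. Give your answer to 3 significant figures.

9.20 R_sun

R/R_☉ = √(L/L_☉) / (T/T_☉)² = √(733) / (1.715)²
       = 27.07 / 2.942 = 9.203.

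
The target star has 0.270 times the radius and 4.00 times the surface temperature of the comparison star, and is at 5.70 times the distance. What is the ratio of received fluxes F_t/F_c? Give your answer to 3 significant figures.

0.574

L_t/L_c = (R_t/R_c)²(T_t/T_c)⁴ = (0.270)² × (4.00)⁴ = 18.66.
F_t/F_c = (L_t/L_c)/(d_t/d_c)² = 18.66 / (5.70)² = 0.5744.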